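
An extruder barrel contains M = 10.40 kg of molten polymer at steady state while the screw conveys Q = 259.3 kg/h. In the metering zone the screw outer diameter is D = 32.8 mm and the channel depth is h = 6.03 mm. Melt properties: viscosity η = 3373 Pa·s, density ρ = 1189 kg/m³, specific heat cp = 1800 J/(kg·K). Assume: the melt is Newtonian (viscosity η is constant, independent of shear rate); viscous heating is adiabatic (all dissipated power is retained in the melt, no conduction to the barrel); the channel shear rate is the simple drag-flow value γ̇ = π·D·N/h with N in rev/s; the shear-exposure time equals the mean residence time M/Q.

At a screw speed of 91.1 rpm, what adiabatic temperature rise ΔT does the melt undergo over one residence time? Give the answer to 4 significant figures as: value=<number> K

Throughput in SI: Q_s = 259.3 kg/h ÷ 3600 s/h = 0.0720278 kg/s
Mean residence time: t_res = M/Q_s = 10.40 kg / 0.0720278 kg/s = 144.389 s
Geometry in metres: D = 32.8 mm → 0.0328 m, h = 6.03 mm → 0.00603 m; screw speed N = 91.1 rpm = 1.51833 rev/s
γ̇ = π·D·N / h = π · 0.0328 · 1.51833 / 0.00603 = 25.9462 s⁻¹
Adiabatic rise: ΔT = η γ̇² t_res / (ρ cp) = 3373·(25.9462)²·144.389 / (1189·1800) = 153.194 K

value=153.2 K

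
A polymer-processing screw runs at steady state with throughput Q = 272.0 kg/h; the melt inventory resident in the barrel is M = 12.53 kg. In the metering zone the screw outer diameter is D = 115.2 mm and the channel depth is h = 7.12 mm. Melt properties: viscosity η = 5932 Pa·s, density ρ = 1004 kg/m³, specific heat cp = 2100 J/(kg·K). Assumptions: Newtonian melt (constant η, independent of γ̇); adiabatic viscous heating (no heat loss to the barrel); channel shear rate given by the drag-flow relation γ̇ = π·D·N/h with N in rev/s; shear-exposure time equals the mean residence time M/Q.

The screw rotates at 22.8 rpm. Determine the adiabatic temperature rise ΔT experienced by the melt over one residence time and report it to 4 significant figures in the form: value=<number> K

Q_s = Q / 3600 = 272.0 / 3600 = 0.0755556 kg/s
Mean residence time: t_res = M/Q_s = 12.53 kg / 0.0755556 kg/s = 165.838 s
D = 115.2 mm = 0.1152 m;  h = 7.12 mm = 0.00712 m;  N = 22.8 rpm / 60 = 0.38 rev/s
Shear rate: γ̇ = πDN/h = π·0.1152·0.38/0.00712 = 19.3155 s⁻¹
ΔT = η·γ̇²·t_res / (ρ·cp) = 5932 · (19.3155)² · 165.838 / (1004 · 2100) = 174.078 K

value=174.1 K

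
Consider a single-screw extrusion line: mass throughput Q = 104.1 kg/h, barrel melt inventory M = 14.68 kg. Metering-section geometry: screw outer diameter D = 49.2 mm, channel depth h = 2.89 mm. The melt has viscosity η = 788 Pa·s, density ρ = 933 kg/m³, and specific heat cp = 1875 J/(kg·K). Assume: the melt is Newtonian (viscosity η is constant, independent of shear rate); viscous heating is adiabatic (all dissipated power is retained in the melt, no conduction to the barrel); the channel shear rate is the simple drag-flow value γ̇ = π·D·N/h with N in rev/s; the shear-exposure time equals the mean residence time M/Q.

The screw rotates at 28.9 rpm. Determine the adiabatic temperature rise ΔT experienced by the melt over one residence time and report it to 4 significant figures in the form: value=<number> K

Q_s = Q / 3600 = 104.1 / 3600 = 0.0289167 kg/s
t_res = M / Q_s = 14.68 ÷ 0.0289167 = 507.666 s
Geometry in metres: D = 49.2 mm → 0.0492 m, h = 2.89 mm → 0.00289 m; screw speed N = 28.9 rpm = 0.481667 rev/s
γ̇ = π D N / h = (π)(0.0492)(0.481667) / 0.00289 = 25.7611 s⁻¹
ΔT = η·γ̇²·t_res/(ρ·cp) = [788 × 25.7611² × 507.666] / [933 × 1875] = 151.757 K

value=151.8 K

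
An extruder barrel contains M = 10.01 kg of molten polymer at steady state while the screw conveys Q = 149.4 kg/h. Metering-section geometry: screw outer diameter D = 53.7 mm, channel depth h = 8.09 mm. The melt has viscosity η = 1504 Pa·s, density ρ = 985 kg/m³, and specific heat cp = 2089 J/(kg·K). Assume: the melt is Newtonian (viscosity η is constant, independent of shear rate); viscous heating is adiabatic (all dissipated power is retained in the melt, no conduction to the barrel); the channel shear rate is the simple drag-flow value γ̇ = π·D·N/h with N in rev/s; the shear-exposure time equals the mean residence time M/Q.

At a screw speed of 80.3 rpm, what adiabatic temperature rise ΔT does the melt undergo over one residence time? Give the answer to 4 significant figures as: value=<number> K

value=137.3 K

Convert throughput: Q = 149.4 kg/h = 149.4/3600 = 0.0415 kg/s
t_res = M / Q_s = 10.01 ÷ 0.0415 = 241.205 s
Convert to SI: D = 0.0537 m, h = 0.00809 m, N = 80.3/60 = 1.33833 rev/s
Shear rate: γ̇ = πDN/h = π·0.0537·1.33833/0.00809 = 27.9087 s⁻¹
ΔT = η·γ̇²·t_res/(ρ·cp) = [1504 × 27.9087² × 241.205] / [985 × 2089] = 137.322 K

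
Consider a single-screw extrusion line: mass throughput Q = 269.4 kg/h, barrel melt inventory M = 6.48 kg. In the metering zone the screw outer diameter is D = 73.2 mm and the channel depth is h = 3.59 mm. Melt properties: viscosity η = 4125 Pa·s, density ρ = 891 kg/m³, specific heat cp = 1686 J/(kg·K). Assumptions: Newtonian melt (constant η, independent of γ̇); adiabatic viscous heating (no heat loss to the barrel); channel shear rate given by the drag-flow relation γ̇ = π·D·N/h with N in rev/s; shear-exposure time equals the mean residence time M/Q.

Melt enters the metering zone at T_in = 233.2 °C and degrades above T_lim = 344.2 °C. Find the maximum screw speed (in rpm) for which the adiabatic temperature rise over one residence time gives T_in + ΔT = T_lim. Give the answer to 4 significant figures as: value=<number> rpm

Convert throughput: Q = 269.4 kg/h = 269.4/3600 = 0.0748333 kg/s
Mean residence time: t_res = M/Q_s = 6.48 kg / 0.0748333 kg/s = 86.5924 s
D = 73.2 mm = 0.0732 m;  h = 3.59 mm = 0.00359 m
Allowable rise: ΔT_a = T_lim − T_in = 344.2 − 233.2 = 111 K
γ̇_max² = ΔT_a·ρ·cp / (η·t_res) = [111 × 891 × 1686] / [4125 × 86.5924] = 466.825 s⁻²
γ̇_max = sqrt(466.825) = 21.6061 s⁻¹
Solve γ̇ = πDN/h for N: N_max = γ̇_max·h/(π·D) = 21.6061 × 0.00359 / (π × 0.0732) = 0.337296 rev/s = 20.2377 rpm

value=20.24 rpm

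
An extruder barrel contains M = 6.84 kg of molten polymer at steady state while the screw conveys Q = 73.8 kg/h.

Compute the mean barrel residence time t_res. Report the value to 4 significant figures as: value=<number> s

Convert throughput: Q = 73.8 kg/h = 73.8/3600 = 0.0205 kg/s
t_res = M / Q_s = 6.84 / 0.0205 = 333.659 s

value=333.7 s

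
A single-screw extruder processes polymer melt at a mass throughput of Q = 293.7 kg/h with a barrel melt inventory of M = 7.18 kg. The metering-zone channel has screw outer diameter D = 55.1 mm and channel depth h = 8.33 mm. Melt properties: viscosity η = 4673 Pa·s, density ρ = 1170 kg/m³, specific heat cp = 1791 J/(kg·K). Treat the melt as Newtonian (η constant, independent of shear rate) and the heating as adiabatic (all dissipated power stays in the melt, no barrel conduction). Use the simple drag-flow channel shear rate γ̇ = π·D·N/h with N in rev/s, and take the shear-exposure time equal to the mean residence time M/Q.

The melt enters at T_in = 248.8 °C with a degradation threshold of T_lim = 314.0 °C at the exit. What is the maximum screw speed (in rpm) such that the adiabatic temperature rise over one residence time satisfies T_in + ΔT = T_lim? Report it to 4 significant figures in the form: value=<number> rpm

Convert throughput: Q = 293.7 kg/h = 293.7/3600 = 0.0815833 kg/s
Mean residence time: t_res = M/Q_s = 7.18 kg / 0.0815833 kg/s = 88.0082 s
Convert to metres: D = 0.0551 m, h = 0.00833 m
ΔT_a = T_lim − T_in = 314.0 °C − 248.8 °C = 65.2 K
γ̇_max² = ΔT_a·ρ·cp / (η·t_res) = [65.2 × 1170 × 1791] / [4673 × 88.0082] = 332.208 s⁻²
γ̇_max = √332.208 = 18.2266 s⁻¹
Solve γ̇ = πDN/h for N: N_max = γ̇_max·h/(π·D) = 18.2266 × 0.00833 / (π × 0.0551) = 0.877099 rev/s = 52.6259 rpm

value=52.63 rpm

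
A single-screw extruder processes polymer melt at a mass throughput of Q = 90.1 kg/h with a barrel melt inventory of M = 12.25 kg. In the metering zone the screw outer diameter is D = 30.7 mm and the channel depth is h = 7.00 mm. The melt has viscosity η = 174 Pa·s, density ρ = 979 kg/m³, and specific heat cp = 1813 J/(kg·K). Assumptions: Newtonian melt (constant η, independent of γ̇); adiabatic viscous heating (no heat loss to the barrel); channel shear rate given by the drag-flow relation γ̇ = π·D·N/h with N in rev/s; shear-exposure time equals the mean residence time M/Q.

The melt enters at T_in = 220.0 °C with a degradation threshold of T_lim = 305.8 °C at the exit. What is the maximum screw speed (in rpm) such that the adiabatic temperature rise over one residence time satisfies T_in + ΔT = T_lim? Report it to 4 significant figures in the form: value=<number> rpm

Q_s = Q / 3600 = 90.1 / 3600 = 0.0250278 kg/s
t_res = M / Q_s = 12.25 / 0.0250278 = 489.456 s
Convert to metres: D = 0.0307 m, h = 0.007 m
Allowable rise: ΔT_a = T_lim − T_in = 305.8 − 220.0 = 85.8 K
Invert ΔT = ηγ̇²t_res/(ρcp) for γ̇: γ̇_max² = ΔT_a ρ cp / (η t_res) = 85.8·979·1813 / (174·489.456) = 1788.15 s⁻²
γ̇_max = sqrt(1788.15) = 42.2866 s⁻¹
N_max = γ̇_max·h / (π·D) = 42.2866 · 0.007 / (π · 0.0307) = 3.06911 rev/s = 184.146 rpm

value=184.1 rpm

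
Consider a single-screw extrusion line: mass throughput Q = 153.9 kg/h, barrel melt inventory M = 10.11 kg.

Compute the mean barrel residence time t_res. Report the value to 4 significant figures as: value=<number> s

value=236.5 s

Throughput in SI: Q_s = 153.9 kg/h ÷ 3600 s/h = 0.04275 kg/s
Mean residence time: t_res = M/Q_s = 10.11 kg / 0.04275 kg/s = 236.491 s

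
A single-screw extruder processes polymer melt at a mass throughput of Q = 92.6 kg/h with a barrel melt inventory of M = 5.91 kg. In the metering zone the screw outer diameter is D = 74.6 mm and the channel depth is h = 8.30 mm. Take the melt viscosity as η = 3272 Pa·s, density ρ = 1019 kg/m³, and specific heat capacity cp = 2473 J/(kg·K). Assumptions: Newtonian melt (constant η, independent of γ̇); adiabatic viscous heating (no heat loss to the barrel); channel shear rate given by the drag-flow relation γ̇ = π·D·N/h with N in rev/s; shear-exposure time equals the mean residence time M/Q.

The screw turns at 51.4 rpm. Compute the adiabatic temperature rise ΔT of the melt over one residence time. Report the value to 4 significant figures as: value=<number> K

Throughput in SI: Q_s = 92.6 kg/h ÷ 3600 s/h = 0.0257222 kg/s
t_res = M / Q_s = 5.91 / 0.0257222 = 229.762 s
Geometry in metres: D = 74.6 mm → 0.0746 m, h = 8.30 mm → 0.0083 m; screw speed N = 51.4 rpm = 0.856667 rev/s
γ̇ = π D N / h = (π)(0.0746)(0.856667) / 0.0083 = 24.1893 s⁻¹
ΔT = η·γ̇²·t_res / (ρ·cp) = 3272 · (24.1893)² · 229.762 / (1019 · 2473) = 174.558 K

value=174.6 K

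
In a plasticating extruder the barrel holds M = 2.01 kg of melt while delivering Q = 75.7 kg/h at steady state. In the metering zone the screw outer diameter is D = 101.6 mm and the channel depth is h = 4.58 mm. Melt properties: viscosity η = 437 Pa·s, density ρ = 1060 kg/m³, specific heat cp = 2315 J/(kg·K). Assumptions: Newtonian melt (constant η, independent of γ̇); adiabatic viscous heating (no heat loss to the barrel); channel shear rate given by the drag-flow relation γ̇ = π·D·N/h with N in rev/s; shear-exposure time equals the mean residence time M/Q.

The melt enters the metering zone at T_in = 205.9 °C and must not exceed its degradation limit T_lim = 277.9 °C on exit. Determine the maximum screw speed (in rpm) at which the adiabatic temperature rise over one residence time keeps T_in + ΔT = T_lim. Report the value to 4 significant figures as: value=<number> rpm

Q_s = Q / 3600 = 75.7 / 3600 = 0.0210278 kg/s
t_res = M / Q_s = 2.01 / 0.0210278 = 95.5878 s
Convert to metres: D = 0.1016 m, h = 0.00458 m
Allowable rise: ΔT_a = T_lim − T_in = 277.9 − 205.9 = 72 K
γ̇_max² = ΔT_a·ρ·cp / (η·t_res) = [72 × 1060 × 2315] / [437 × 95.5878] = 4229.66 s⁻²
γ̇_max = √4229.66 = 65.0358 s⁻¹
N_max = γ̇_max h / (πD) = 65.0358·0.00458/(π·0.1016) = 0.9332 rev/s → ×60 = 55.992 rpm

value=55.99 rpm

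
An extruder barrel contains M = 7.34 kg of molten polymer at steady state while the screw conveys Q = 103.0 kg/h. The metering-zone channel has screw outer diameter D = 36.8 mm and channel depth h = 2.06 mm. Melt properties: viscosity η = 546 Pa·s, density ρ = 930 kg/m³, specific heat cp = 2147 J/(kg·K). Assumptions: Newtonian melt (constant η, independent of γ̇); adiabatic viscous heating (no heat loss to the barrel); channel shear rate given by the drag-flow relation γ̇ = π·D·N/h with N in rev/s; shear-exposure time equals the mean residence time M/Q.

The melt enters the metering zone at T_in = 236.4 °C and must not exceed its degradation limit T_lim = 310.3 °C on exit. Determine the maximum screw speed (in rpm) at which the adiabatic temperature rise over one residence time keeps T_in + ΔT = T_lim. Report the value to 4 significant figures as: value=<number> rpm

Q_s = Q / 3600 = 103.0 / 3600 = 0.0286111 kg/s
t_res = M / Q_s = 7.34 ÷ 0.0286111 = 256.544 s
Convert to metres: D = 0.0368 m, h = 0.00206 m
ΔT_a = T_lim − T_in = 310.3 °C − 236.4 °C = 73.9 K
γ̇_max² = ΔT_a·ρ·cp/(η·t_res) = 73.9·930·2147/(546·256.544) = 1053.43 s⁻²
γ̇_max = √1053.43 = 32.4566 s⁻¹
Solve γ̇ = πDN/h for N: N_max = γ̇_max·h/(π·D) = 32.4566 × 0.00206 / (π × 0.0368) = 0.578325 rev/s = 34.6995 rpm

value=34.70 rpm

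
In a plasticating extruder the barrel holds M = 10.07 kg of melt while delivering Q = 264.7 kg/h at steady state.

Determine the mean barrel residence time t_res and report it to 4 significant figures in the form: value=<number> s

Throughput in SI: Q_s = 264.7 kg/h ÷ 3600 s/h = 0.0735278 kg/s
t_res = M / Q_s = 10.07 ÷ 0.0735278 = 136.955 s

value=137.0 s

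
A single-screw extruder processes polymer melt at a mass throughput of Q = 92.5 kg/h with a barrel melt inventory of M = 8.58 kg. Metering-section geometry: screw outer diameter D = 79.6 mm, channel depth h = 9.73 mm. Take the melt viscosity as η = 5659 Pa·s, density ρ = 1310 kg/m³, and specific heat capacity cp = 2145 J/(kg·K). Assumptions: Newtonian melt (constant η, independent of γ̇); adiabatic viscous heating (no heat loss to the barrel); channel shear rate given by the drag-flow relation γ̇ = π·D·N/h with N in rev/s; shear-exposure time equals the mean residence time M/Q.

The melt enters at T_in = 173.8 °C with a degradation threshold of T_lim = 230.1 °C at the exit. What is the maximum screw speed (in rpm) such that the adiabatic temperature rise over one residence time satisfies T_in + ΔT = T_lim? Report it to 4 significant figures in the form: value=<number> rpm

value=21.36 rpm

Convert throughput: Q = 92.5 kg/h = 92.5/3600 = 0.0256944 kg/s
Mean residence time: t_res = M/Q_s = 8.58 kg / 0.0256944 kg/s = 333.924 s
Convert to metres: D = 0.0796 m, h = 0.00973 m
ΔT_a = T_lim − T_in = 230.1 °C − 173.8 °C = 56.3 K
Invert ΔT = ηγ̇²t_res/(ρcp) for γ̇: γ̇_max² = ΔT_a ρ cp / (η t_res) = 56.3·1310·2145 / (5659·333.924) = 83.7181 s⁻²
γ̇_max = sqrt(83.7181) = 9.14976 s⁻¹
Solve γ̇ = πDN/h for N: N_max = γ̇_max·h/(π·D) = 9.14976 × 0.00973 / (π × 0.0796) = 0.356008 rev/s = 21.3605 rpm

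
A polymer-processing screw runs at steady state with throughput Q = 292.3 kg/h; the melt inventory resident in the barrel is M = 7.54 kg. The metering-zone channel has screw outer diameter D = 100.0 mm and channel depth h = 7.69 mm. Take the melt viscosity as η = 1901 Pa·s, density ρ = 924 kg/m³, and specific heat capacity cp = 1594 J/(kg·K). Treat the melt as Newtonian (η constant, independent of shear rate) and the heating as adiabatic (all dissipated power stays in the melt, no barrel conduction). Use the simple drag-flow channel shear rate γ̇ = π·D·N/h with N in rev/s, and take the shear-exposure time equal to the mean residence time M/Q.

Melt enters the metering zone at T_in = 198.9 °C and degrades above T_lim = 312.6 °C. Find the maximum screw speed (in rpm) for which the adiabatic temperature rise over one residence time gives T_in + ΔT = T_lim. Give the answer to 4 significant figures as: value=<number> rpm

value=45.23 rpm

Q_s = Q / 3600 = 292.3 / 3600 = 0.0811944 kg/s
t_res = M / Q_s = 7.54 / 0.0811944 = 92.8635 s
Convert to metres: D = 0.1 m, h = 0.00769 m
ΔT_a = T_lim − T_in = 312.6 °C − 198.9 °C = 113.7 K
Invert ΔT = ηγ̇²t_res/(ρcp) for γ̇: γ̇_max² = ΔT_a ρ cp / (η t_res) = 113.7·924·1594 / (1901·92.8635) = 948.623 s⁻²
γ̇_max = sqrt(948.623) = 30.7997 s⁻¹
Solve γ̇ = πDN/h for N: N_max = γ̇_max·h/(π·D) = 30.7997 × 0.00769 / (π × 0.1) = 0.753917 rev/s = 45.235 rpm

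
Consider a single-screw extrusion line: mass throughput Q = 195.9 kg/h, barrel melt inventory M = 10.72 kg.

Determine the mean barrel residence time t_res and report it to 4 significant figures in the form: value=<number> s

Q_s = Q / 3600 = 195.9 / 3600 = 0.0544167 kg/s
t_res = M / Q_s = 10.72 ÷ 0.0544167 = 196.998 s

value=197.0 s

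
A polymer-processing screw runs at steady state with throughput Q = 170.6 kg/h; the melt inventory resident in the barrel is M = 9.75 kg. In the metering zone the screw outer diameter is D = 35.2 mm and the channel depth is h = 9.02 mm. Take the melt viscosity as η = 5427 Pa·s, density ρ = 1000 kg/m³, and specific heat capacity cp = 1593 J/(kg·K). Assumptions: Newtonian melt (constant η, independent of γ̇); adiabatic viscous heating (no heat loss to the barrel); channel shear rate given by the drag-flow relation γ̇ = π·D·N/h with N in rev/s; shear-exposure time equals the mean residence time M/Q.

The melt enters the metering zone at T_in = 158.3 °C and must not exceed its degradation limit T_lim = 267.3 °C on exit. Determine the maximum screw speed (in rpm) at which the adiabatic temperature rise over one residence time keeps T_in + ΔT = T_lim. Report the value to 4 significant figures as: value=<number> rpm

value=61.03 rpm

Throughput in SI: Q_s = 170.6 kg/h ÷ 3600 s/h = 0.0473889 kg/s
t_res = M / Q_s = 9.75 / 0.0473889 = 205.744 s
Convert to metres: D = 0.0352 m, h = 0.00902 m
ΔT_a = T_lim − T_in = 267.3 °C − 158.3 °C = 109 K
γ̇_max² = ΔT_a·ρ·cp / (η·t_res) = [109 × 1000 × 1593] / [5427 × 205.744] = 155.509 s⁻²
Take the square root: γ̇_max = √(155.509) = 12.4703 s⁻¹
Solve γ̇ = πDN/h for N: N_max = γ̇_max·h/(π·D) = 12.4703 × 0.00902 / (π × 0.0352) = 1.01716 rev/s = 61.0299 rpm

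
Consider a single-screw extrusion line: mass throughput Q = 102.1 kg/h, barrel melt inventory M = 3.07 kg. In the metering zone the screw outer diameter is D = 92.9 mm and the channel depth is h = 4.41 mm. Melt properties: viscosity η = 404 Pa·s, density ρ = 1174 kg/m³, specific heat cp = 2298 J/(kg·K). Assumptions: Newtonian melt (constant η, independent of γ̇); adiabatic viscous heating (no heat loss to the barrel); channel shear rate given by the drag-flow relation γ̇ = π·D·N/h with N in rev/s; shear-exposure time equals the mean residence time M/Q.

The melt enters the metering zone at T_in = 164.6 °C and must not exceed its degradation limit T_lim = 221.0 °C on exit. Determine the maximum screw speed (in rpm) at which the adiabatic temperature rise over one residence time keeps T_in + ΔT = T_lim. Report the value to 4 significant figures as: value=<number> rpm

Throughput in SI: Q_s = 102.1 kg/h ÷ 3600 s/h = 0.0283611 kg/s
t_res = M / Q_s = 3.07 / 0.0283611 = 108.247 s
Convert to metres: D = 0.0929 m, h = 0.00441 m
ΔT_a = T_lim − T_in = 221.0 °C − 164.6 °C = 56.4 K
γ̇_max² = ΔT_a·ρ·cp / (η·t_res) = [56.4 × 1174 × 2298] / [404 × 108.247] = 3479.37 s⁻²
Take the square root: γ̇_max = √(3479.37) = 58.9862 s⁻¹
Solve γ̇ = πDN/h for N: N_max = γ̇_max·h/(π·D) = 58.9862 × 0.00441 / (π × 0.0929) = 0.891299 rev/s = 53.4779 rpm

value=53.48 rpm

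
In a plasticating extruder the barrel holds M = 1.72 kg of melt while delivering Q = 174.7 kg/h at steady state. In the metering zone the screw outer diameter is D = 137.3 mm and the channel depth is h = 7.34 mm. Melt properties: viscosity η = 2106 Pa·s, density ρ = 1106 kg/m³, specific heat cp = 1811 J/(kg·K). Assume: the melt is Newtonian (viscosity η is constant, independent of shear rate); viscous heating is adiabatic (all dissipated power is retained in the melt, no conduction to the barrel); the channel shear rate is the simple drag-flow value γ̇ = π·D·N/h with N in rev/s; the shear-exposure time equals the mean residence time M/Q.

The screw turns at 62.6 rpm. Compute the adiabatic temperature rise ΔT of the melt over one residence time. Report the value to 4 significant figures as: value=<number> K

value=140.1 K

Q_s = Q / 3600 = 174.7 / 3600 = 0.0485278 kg/s
t_res = M / Q_s = 1.72 ÷ 0.0485278 = 35.4436 s
Geometry in metres: D = 137.3 mm → 0.1373 m, h = 7.34 mm → 0.00734 m; screw speed N = 62.6 rpm = 1.04333 rev/s
γ̇ = π D N / h = (π)(0.1373)(1.04333) / 0.00734 = 61.3123 s⁻¹
ΔT = η·γ̇²·t_res/(ρ·cp) = [2106 × 61.3123² × 35.4436] / [1106 × 1811] = 140.093 K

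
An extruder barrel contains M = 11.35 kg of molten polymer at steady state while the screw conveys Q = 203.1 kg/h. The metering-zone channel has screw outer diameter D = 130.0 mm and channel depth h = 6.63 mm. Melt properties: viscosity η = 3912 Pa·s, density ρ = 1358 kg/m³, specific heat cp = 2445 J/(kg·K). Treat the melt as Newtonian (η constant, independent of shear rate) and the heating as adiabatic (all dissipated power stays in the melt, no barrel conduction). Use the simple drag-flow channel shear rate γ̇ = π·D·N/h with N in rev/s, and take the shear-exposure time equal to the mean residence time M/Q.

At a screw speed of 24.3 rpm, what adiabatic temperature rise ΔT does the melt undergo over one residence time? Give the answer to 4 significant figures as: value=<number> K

Convert throughput: Q = 203.1 kg/h = 203.1/3600 = 0.0564167 kg/s
t_res = M / Q_s = 11.35 ÷ 0.0564167 = 201.182 s
D = 130.0 mm = 0.13 m;  h = 6.63 mm = 0.00663 m;  N = 24.3 rpm / 60 = 0.405 rev/s
γ̇ = π·D·N / h = π · 0.13 · 0.405 / 0.00663 = 24.9479 s⁻¹
ΔT = η·γ̇²·t_res / (ρ·cp) = 3912 · (24.9479)² · 201.182 / (1358 · 2445) = 147.529 K

value=147.5 K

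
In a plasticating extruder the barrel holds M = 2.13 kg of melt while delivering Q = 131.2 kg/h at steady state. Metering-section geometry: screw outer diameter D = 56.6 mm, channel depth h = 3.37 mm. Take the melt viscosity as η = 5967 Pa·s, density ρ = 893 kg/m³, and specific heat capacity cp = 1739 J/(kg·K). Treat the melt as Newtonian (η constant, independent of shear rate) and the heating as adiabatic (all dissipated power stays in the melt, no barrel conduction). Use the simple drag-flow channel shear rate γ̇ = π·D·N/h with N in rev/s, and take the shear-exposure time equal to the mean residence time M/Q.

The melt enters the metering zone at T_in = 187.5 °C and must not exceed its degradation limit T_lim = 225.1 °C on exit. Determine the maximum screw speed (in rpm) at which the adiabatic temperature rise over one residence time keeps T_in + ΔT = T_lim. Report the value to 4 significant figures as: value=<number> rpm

Throughput in SI: Q_s = 131.2 kg/h ÷ 3600 s/h = 0.0364444 kg/s
Mean residence time: t_res = M/Q_s = 2.13 kg / 0.0364444 kg/s = 58.4451 s
Convert to metres: D = 0.0566 m, h = 0.00337 m
Allowable rise: ΔT_a = T_lim − T_in = 225.1 − 187.5 = 37.6 K
γ̇_max² = ΔT_a·ρ·cp / (η·t_res) = [37.6 × 893 × 1739] / [5967 × 58.4451] = 167.431 s⁻²
γ̇_max = √167.431 = 12.9395 s⁻¹
Solve γ̇ = πDN/h for N: N_max = γ̇_max·h/(π·D) = 12.9395 × 0.00337 / (π × 0.0566) = 0.245234 rev/s = 14.714 rpm

value=14.71 rpm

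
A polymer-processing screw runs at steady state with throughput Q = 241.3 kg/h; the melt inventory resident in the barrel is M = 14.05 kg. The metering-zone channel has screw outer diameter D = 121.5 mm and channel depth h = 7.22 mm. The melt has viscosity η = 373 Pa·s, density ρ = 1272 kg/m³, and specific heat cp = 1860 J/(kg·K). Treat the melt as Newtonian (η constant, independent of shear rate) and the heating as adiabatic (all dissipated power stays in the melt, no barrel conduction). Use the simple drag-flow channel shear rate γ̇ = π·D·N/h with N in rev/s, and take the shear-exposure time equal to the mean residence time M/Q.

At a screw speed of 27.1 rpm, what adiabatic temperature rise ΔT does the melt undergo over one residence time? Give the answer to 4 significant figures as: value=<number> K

Convert throughput: Q = 241.3 kg/h = 241.3/3600 = 0.0670278 kg/s
t_res = M / Q_s = 14.05 / 0.0670278 = 209.615 s
Convert to SI: D = 0.1215 m, h = 0.00722 m, N = 27.1/60 = 0.451667 rev/s
γ̇ = π·D·N / h = π · 0.1215 · 0.451667 / 0.00722 = 23.8785 s⁻¹
Adiabatic rise: ΔT = η γ̇² t_res / (ρ cp) = 373·(23.8785)²·209.615 / (1272·1860) = 18.8427 K

value=18.84 K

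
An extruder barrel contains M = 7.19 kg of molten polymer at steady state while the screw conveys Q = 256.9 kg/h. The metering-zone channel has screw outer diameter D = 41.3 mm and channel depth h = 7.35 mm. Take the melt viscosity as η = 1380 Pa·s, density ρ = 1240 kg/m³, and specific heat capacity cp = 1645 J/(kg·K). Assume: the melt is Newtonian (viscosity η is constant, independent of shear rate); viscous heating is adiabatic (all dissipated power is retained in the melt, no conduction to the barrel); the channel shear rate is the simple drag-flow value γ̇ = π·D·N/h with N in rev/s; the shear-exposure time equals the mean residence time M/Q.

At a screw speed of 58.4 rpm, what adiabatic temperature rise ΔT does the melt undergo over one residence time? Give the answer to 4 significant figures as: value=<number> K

Q_s = Q / 3600 = 256.9 / 3600 = 0.0713611 kg/s
t_res = M / Q_s = 7.19 / 0.0713611 = 100.755 s
D = 41.3 mm = 0.0413 m;  h = 7.35 mm = 0.00735 m;  N = 58.4 rpm / 60 = 0.973333 rev/s
γ̇ = π D N / h = (π)(0.0413)(0.973333) / 0.00735 = 17.182 s⁻¹
ΔT = η·γ̇²·t_res/(ρ·cp) = [1380 × 17.182² × 100.755] / [1240 × 1645] = 20.1237 K

value=20.12 K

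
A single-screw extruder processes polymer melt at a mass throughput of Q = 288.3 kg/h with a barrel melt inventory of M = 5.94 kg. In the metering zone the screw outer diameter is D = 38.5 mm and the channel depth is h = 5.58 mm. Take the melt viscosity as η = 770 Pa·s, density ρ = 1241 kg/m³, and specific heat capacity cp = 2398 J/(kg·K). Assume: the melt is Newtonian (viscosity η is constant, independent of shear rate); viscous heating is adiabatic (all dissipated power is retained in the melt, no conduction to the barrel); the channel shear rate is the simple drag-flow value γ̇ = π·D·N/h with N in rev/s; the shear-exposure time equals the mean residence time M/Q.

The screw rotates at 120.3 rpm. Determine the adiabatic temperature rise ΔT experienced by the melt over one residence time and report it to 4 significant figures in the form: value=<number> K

Throughput in SI: Q_s = 288.3 kg/h ÷ 3600 s/h = 0.0800833 kg/s
t_res = M / Q_s = 5.94 ÷ 0.0800833 = 74.1727 s
D = 38.5 mm = 0.0385 m;  h = 5.58 mm = 0.00558 m;  N = 120.3 rpm / 60 = 2.005 rev/s
γ̇ = π D N / h = (π)(0.0385)(2.005) / 0.00558 = 43.4601 s⁻¹
ΔT = η·γ̇²·t_res/(ρ·cp) = [770 × 43.4601² × 74.1727] / [1241 × 2398] = 36.249 K

value=36.25 K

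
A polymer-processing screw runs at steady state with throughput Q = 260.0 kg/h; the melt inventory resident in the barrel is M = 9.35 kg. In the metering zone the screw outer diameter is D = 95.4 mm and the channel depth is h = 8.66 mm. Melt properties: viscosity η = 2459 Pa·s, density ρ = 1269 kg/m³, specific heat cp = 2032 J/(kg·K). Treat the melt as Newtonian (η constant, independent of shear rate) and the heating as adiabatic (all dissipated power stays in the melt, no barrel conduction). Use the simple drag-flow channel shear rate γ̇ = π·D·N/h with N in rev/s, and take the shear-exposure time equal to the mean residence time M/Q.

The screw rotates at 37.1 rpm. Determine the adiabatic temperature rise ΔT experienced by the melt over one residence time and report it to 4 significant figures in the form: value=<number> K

Q_s = Q / 3600 = 260.0 / 3600 = 0.0722222 kg/s
t_res = M / Q_s = 9.35 / 0.0722222 = 129.462 s
D = 95.4 mm = 0.0954 m;  h = 8.66 mm = 0.00866 m;  N = 37.1 rpm / 60 = 0.618333 rev/s
γ̇ = π D N / h = (π)(0.0954)(0.618333) / 0.00866 = 21.3995 s⁻¹
Adiabatic rise: ΔT = η γ̇² t_res / (ρ cp) = 2459·(21.3995)²·129.462 / (1269·2032) = 56.5353 K

value=56.54 K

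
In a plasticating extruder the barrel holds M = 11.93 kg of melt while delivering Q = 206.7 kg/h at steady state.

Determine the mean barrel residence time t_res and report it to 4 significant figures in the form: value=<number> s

value=207.8 s

Throughput in SI: Q_s = 206.7 kg/h ÷ 3600 s/h = 0.0574167 kg/s
t_res = M / Q_s = 11.93 / 0.0574167 = 207.779 s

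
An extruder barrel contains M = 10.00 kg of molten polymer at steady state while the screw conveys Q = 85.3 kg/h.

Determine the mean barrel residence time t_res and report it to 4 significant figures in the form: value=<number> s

value=422.0 s

Throughput in SI: Q_s = 85.3 kg/h ÷ 3600 s/h = 0.0236944 kg/s
Mean residence time: t_res = M/Q_s = 10.00 kg / 0.0236944 kg/s = 422.04 s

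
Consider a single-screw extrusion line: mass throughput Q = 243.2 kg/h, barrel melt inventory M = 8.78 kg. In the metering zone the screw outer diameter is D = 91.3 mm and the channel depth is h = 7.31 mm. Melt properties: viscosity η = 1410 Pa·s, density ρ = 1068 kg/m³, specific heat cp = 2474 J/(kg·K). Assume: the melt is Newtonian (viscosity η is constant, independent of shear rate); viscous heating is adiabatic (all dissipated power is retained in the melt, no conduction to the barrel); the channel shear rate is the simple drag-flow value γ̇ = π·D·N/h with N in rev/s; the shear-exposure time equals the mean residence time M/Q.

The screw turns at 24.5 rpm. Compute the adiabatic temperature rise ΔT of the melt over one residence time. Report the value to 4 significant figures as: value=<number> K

value=17.80 K

Q_s = Q / 3600 = 243.2 / 3600 = 0.0675556 kg/s
t_res = M / Q_s = 8.78 ÷ 0.0675556 = 129.967 s
D = 91.3 mm = 0.0913 m;  h = 7.31 mm = 0.00731 m;  N = 24.5 rpm / 60 = 0.408333 rev/s
γ̇ = π D N / h = (π)(0.0913)(0.408333) / 0.00731 = 16.0221 s⁻¹
Adiabatic rise: ΔT = η γ̇² t_res / (ρ cp) = 1410·(16.0221)²·129.967 / (1068·2474) = 17.804 K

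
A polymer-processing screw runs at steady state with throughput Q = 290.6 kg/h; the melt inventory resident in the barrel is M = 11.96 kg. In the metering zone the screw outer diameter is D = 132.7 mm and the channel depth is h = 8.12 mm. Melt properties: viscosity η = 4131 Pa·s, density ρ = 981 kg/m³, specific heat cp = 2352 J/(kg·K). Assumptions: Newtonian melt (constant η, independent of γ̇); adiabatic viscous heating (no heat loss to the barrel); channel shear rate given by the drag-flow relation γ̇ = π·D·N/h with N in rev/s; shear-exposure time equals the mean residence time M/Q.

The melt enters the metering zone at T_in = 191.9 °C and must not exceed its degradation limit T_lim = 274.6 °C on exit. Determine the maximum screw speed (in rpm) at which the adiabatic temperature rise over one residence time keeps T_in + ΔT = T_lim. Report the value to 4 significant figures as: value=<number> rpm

value=20.63 rpm

Q_s = Q / 3600 = 290.6 / 3600 = 0.0807222 kg/s
t_res = M / Q_s = 11.96 / 0.0807222 = 148.162 s
D = 132.7 mm = 0.1327 m;  h = 8.12 mm = 0.00812 m
ΔT_a = T_lim − T_in = 274.6 °C − 191.9 °C = 82.7 K
γ̇_max² = ΔT_a·ρ·cp/(η·t_res) = 82.7·981·2352/(4131·148.162) = 311.759 s⁻²
γ̇_max = √311.759 = 17.6567 s⁻¹
N_max = γ̇_max h / (πD) = 17.6567·0.00812/(π·0.1327) = 0.34391 rev/s → ×60 = 20.6346 rpm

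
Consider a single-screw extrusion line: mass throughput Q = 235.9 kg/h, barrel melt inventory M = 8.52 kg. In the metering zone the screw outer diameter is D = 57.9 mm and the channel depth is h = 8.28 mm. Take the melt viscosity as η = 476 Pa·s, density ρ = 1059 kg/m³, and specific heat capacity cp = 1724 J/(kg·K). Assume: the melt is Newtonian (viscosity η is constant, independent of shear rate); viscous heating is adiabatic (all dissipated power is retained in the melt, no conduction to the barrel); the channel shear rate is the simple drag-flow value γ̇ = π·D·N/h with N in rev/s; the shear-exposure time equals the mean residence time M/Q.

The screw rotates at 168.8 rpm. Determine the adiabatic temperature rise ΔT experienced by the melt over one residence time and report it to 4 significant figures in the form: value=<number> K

value=129.5 K

Convert throughput: Q = 235.9 kg/h = 235.9/3600 = 0.0655278 kg/s
t_res = M / Q_s = 8.52 / 0.0655278 = 130.021 s
Geometry in metres: D = 57.9 mm → 0.0579 m, h = 8.28 mm → 0.00828 m; screw speed N = 168.8 rpm = 2.81333 rev/s
γ̇ = π D N / h = (π)(0.0579)(2.81333) / 0.00828 = 61.8044 s⁻¹
ΔT = η·γ̇²·t_res/(ρ·cp) = [476 × 61.8044² × 130.021] / [1059 × 1724] = 129.487 K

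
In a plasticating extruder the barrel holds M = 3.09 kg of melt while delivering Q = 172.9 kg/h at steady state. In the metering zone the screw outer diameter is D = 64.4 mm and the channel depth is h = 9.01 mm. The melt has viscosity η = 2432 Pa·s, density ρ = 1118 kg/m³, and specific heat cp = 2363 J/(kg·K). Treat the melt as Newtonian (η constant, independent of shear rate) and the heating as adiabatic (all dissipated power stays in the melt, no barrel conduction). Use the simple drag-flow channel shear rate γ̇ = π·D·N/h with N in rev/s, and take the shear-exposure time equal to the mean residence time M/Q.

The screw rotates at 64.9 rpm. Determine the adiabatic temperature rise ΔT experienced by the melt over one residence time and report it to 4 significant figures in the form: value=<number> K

value=34.94 K

Throughput in SI: Q_s = 172.9 kg/h ÷ 3600 s/h = 0.0480278 kg/s
t_res = M / Q_s = 3.09 / 0.0480278 = 64.3378 s
D = 64.4 mm = 0.0644 m;  h = 9.01 mm = 0.00901 m;  N = 64.9 rpm / 60 = 1.08167 rev/s
γ̇ = π·D·N / h = π · 0.0644 · 1.08167 / 0.00901 = 24.2887 s⁻¹
ΔT = η·γ̇²·t_res/(ρ·cp) = [2432 × 24.2887² × 64.3378] / [1118 × 2363] = 34.9408 K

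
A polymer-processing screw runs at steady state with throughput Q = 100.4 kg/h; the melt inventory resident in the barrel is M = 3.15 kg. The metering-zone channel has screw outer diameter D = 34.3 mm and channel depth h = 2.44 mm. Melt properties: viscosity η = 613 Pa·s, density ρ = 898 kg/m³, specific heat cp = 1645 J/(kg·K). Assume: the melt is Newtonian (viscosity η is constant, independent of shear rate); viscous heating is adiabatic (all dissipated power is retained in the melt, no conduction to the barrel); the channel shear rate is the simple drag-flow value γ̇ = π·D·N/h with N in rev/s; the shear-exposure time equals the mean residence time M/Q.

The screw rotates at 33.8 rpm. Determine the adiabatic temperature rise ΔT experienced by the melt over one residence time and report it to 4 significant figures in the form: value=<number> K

Throughput in SI: Q_s = 100.4 kg/h ÷ 3600 s/h = 0.0278889 kg/s
Mean residence time: t_res = M/Q_s = 3.15 kg / 0.0278889 kg/s = 112.948 s
D = 34.3 mm = 0.0343 m;  h = 2.44 mm = 0.00244 m;  N = 33.8 rpm / 60 = 0.563333 rev/s
γ̇ = π D N / h = (π)(0.0343)(0.563333) / 0.00244 = 24.8782 s⁻¹
Adiabatic rise: ΔT = η γ̇² t_res / (ρ cp) = 613·(24.8782)²·112.948 / (898·1645) = 29.0093 K

value=29.01 K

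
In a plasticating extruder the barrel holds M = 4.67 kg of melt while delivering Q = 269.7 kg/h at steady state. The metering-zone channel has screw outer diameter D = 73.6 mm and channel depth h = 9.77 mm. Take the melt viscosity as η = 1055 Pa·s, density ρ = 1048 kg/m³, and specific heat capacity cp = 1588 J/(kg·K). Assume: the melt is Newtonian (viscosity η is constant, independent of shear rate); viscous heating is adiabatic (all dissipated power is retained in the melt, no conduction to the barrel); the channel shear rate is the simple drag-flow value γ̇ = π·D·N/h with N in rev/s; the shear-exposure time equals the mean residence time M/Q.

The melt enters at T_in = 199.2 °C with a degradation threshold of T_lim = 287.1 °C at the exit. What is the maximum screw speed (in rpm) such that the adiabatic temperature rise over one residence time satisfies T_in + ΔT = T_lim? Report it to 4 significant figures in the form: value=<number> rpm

Convert throughput: Q = 269.7 kg/h = 269.7/3600 = 0.0749167 kg/s
Mean residence time: t_res = M/Q_s = 4.67 kg / 0.0749167 kg/s = 62.3359 s
Geometry in SI: D = 73.6 mm → 0.0736 m, h = 9.77 mm → 0.00977 m
Allowable rise: ΔT_a = T_lim − T_in = 287.1 − 199.2 = 87.9 K
Invert ΔT = ηγ̇²t_res/(ρcp) for γ̇: γ̇_max² = ΔT_a ρ cp / (η t_res) = 87.9·1048·1588 / (1055·62.3359) = 2224.38 s⁻²
γ̇_max = √2224.38 = 47.1634 s⁻¹
N_max = γ̇_max h / (πD) = 47.1634·0.00977/(π·0.0736) = 1.99284 rev/s → ×60 = 119.57 rpm

value=119.6 rpm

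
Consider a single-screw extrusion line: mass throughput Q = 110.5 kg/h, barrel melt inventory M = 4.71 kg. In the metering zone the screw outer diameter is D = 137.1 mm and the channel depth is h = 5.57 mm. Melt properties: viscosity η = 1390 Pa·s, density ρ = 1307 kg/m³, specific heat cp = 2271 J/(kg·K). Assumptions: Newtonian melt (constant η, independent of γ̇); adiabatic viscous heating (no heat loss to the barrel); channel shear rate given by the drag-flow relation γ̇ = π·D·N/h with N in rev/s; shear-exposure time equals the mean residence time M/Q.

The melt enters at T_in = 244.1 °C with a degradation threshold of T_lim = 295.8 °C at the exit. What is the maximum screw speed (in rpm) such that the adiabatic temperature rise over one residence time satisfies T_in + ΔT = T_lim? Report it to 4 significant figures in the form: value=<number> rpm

value=20.81 rpm

Q_s = Q / 3600 = 110.5 / 3600 = 0.0306944 kg/s
Mean residence time: t_res = M/Q_s = 4.71 kg / 0.0306944 kg/s = 153.448 s
D = 137.1 mm = 0.1371 m;  h = 5.57 mm = 0.00557 m
ΔT_a = T_lim − T_in = 295.8 °C − 244.1 °C = 51.7 K
Invert ΔT = ηγ̇²t_res/(ρcp) for γ̇: γ̇_max² = ΔT_a ρ cp / (η t_res) = 51.7·1307·2271 / (1390·153.448) = 719.461 s⁻²
γ̇_max = sqrt(719.461) = 26.8228 s⁻¹
N_max = γ̇_max·h / (π·D) = 26.8228 · 0.00557 / (π · 0.1371) = 0.346874 rev/s = 20.8124 rpm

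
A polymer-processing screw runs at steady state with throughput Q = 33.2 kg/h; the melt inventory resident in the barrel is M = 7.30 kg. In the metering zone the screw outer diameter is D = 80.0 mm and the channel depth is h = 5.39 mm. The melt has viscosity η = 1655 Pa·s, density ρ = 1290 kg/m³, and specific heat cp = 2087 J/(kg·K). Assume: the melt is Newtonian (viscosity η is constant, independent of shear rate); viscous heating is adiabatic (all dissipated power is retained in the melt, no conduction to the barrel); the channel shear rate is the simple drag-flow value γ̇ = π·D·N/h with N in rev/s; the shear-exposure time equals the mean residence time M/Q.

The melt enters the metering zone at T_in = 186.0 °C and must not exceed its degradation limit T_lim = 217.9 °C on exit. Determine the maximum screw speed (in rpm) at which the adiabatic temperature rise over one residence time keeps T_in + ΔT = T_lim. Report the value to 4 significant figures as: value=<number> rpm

Throughput in SI: Q_s = 33.2 kg/h ÷ 3600 s/h = 0.00922222 kg/s
t_res = M / Q_s = 7.30 ÷ 0.00922222 = 791.566 s
D = 80.0 mm = 0.08 m;  h = 5.39 mm = 0.00539 m
Allowable rise: ΔT_a = T_lim − T_in = 217.9 − 186.0 = 31.9 K
γ̇_max² = ΔT_a·ρ·cp / (η·t_res) = [31.9 × 1290 × 2087] / [1655 × 791.566] = 65.5568 s⁻²
γ̇_max = √65.5568 = 8.09671 s⁻¹
Solve γ̇ = πDN/h for N: N_max = γ̇_max·h/(π·D) = 8.09671 × 0.00539 / (π × 0.08) = 0.173643 rev/s = 10.4186 rpm

value=10.42 rpm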